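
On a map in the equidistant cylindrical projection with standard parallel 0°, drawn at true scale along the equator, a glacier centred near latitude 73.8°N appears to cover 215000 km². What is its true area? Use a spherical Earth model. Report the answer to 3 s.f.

60000 km²

In the plate carrée (x = Rλ, y = Rφ), meridians are true-scale (h = 1) and parallels are stretched by k = sec φ.
Areal scale = h·k = 1 × sec φ; at 73.8°, h = 1.000, k = 3.584, so h·k = 3.584.
True area = apparent / (areal scale) = 215000 / 3.584 ≈ 60000 km².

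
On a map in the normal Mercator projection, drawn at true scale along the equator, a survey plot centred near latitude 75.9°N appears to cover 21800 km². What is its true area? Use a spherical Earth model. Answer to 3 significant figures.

1290 km²

Mercator is conformal, so the point scale is isotropic: h = k = sec φ = 1/cos φ.
Areal scale = k² = sec²φ = 1/cos²(75.9°) = 1/0.2436² = 16.85.
True area = apparent / (areal scale) = 21800 / 16.85 ≈ 1290 km².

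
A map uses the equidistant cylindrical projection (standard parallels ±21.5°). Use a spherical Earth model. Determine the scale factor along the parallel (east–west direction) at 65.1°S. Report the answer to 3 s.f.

2.21

The equidistant cylindrical projection with φ₀ = 21.5° has h = 1 (meridians true) and k = cos φ₀ / cos φ along parallels.
k = cos 21.5° / cos 65.1° = 0.9304/0.4210 = 2.210.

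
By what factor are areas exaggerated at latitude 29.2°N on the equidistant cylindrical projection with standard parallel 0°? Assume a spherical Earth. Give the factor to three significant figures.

In the plate carrée (x = Rλ, y = Rφ), meridians are true-scale (h = 1) and parallels are stretched by k = sec φ.
Areal scale = h·k = 1 × sec φ; at 29.2°, h = 1.000, k = 1.146, so h·k = 1.146.

1.15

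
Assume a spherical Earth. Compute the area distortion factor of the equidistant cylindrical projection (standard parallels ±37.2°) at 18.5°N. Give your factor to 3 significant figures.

With standard parallel φ₀ = 37.2°, the equirectangular projection gives x = Rλ cos φ₀, y = Rφ, so h = 1 and k = cos 37.2° / cos φ.
Areal scale = h·k = 1 × cos φ₀ / cos φ; at 18.5°, h = 1.000, k = 0.8399, so h·k = 0.8399.

0.840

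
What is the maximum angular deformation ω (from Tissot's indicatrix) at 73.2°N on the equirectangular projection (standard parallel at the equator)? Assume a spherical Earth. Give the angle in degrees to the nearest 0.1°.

For the equirectangular projection with φ₀ = 0 (plate carrée), h = 1 along meridians and k = sec φ along parallels.
At 73.2°: h = 1.000, k = 3.460; principal scales a = 3.460, b = 1.000.
sin(ω/2) = (a − b)/(a + b) = 2.460/4.460 = 0.5516, so ω = 2 arcsin(0.5516) ≈ 66.9°.

66.9°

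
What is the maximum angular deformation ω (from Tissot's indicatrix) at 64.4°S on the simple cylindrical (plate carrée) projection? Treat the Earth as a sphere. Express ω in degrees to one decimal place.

Plate carrée maps x = Rλ, y = Rφ. The meridian scale is h = 1 and the parallel scale is k = 1/cos φ = sec φ.
At 64.4°: h = 1.000, k = 2.314; principal scales a = 2.314, b = 1.000.
sin(ω/2) = (a − b)/(a + b) = 1.314/3.314 = 0.3966, so ω = 2 arcsin(0.3966) ≈ 46.7°.

46.7°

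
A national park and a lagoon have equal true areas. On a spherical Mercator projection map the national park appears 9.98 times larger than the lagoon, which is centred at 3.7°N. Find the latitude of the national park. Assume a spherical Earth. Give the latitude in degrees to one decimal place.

For equal true areas on Mercator, apparent areas scale as sec²φ, so the ratio is cos²φ₂ / cos²φ₁.
cos²φ₂ / cos²φ₁ = 9.98  ⇒  cos φ₁ = cos 3.7° / √9.98 = 0.9979/3.159 = 0.3159.
φ₁ = arccos(0.3159) ≈ 71.6°.

71.6°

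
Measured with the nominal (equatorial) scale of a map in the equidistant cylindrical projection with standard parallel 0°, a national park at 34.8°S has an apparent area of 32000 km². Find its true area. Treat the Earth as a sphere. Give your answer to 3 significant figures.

In the plate carrée (x = Rλ, y = Rφ), meridians are true-scale (h = 1) and parallels are stretched by k = sec φ.
Areal scale = h·k = 1 × sec φ; at 34.8°, h = 1.000, k = 1.218, so h·k = 1.218.
True area = apparent / (areal scale) = 32000 / 1.218 ≈ 26300 km².

26300 km²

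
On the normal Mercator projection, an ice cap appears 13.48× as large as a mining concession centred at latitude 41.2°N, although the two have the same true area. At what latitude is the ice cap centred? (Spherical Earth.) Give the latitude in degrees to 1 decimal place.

78.2°

For equal true areas on Mercator, apparent areas scale as sec²φ, so the ratio is cos²φ₂ / cos²φ₁.
cos²φ₂ / cos²φ₁ = 13.48  ⇒  cos φ₁ = cos 41.2° / √13.48 = 0.7524/3.672 = 0.2049.
φ₁ = arccos(0.2049) ≈ 78.2°.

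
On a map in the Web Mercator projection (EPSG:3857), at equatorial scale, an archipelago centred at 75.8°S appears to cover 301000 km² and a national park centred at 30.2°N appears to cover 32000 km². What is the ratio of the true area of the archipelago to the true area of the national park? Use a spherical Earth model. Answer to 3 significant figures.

0.758

Mercator's areal exaggeration is sec²φ; hence true area = (apparent area) · cos²φ.
True area of archipelago: 301000 × cos²(75.8°) = 301000 × 0.06018 = 18110 km².
True area of national park: 32000 × cos²(30.2°) = 32000 × 0.7470 = 23900 km².
Ratio = 18110 / 23900 ≈ 0.758.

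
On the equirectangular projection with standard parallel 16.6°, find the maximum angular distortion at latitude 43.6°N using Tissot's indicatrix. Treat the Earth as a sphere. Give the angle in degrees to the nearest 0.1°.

In the equirectangular projection with standard parallel φ₀ = 16.6° (x = Rλ cos φ₀, y = Rφ), meridians are true-scale (h = 1) and the parallel scale is k = cos φ₀ / cos φ.
At 43.6°: h = 1.000, k = 1.323; principal scales a = 1.323, b = 1.000.
sin(ω/2) = (a − b)/(a + b) = 0.3233/2.323 = 0.1392, so ω = 2 arcsin(0.1392) ≈ 16.0°.

16.0°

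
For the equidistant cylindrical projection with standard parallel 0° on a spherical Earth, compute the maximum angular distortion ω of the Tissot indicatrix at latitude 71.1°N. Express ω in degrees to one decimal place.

61.4°

In the plate carrée (x = Rλ, y = Rφ), meridians are true-scale (h = 1) and parallels are stretched by k = sec φ.
At 71.1°: h = 1.000, k = 3.087; principal scales a = 3.087, b = 1.000.
sin(ω/2) = (a − b)/(a + b) = 2.087/4.087 = 0.5107, so ω = 2 arcsin(0.5107) ≈ 61.4°.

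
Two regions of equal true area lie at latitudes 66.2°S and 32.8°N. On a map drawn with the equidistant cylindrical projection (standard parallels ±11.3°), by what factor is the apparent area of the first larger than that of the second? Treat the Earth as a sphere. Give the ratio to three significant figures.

2.08

With standard parallel φ₀ = 11.3°, the equirectangular projection gives x = Rλ cos φ₀, y = Rφ, so h = 1 and k = cos 11.3° / cos φ.
Areal scale at 66.2°: h·k = 1.000 × 2.430 = 2.430.
Areal scale at 32.8°: h·k = 1.000 × 1.167 = 1.167.
Ratio = 2.430/1.167 ≈ 2.08.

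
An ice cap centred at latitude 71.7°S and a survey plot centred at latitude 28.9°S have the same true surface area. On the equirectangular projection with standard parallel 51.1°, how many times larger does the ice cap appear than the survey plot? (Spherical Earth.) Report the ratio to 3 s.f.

The equidistant cylindrical projection with φ₀ = 51.1° has h = 1 (meridians true) and k = cos φ₀ / cos φ along parallels.
Areal scale at 71.7°: h·k = 1.000 × 2.000 = 2.000.
Areal scale at 28.9°: h·k = 1.000 × 0.7173 = 0.7173.
Ratio = 2.000/0.7173 ≈ 2.79.

2.79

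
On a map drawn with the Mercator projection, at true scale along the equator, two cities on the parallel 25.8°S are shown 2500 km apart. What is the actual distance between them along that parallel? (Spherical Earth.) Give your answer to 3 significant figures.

For Mercator, h = k = sec φ (a conformal cylindrical projection has a single point scale, 1/cos φ).
Along the parallel at 25.8°, map distances are exaggerated by k = sec 25.8° = 1.111.
True distance = 2500 / 1.111 = 2500 × cos 25.8° ≈ 2250 km.

2250 km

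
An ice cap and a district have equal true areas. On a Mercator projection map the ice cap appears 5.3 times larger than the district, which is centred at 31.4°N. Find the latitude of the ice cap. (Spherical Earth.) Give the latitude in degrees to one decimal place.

68.2°

For equal true areas on Mercator, apparent areas scale as sec²φ, so the ratio is cos²φ₂ / cos²φ₁.
cos²φ₂ / cos²φ₁ = 5.3  ⇒  cos φ₁ = cos 31.4° / √5.3 = 0.8536/2.302 = 0.3708.
φ₁ = arccos(0.3708) ≈ 68.2°.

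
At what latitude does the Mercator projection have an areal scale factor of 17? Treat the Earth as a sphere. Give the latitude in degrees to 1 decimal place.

76.0°

Mercator areal scale is sec²φ.
sec²φ = 17  ⇒  cos²φ = 0.05882  ⇒  cos φ = 0.2425.
φ = arccos(0.2425) ≈ 76.0°.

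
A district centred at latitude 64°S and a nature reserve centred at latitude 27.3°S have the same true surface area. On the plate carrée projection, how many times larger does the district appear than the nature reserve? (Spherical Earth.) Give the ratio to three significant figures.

2.03

For the equirectangular projection with φ₀ = 0 (plate carrée), h = 1 along meridians and k = sec φ along parallels.
Areal scale at 64°: h·k = 1.000 × 2.281 = 2.281.
Areal scale at 27.3°: h·k = 1.000 × 1.125 = 1.125.
Ratio = 2.281/1.125 ≈ 2.03.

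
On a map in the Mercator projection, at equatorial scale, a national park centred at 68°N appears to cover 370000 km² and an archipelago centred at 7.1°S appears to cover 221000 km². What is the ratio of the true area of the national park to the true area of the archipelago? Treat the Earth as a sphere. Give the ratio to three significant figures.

Mercator's areal exaggeration is sec²φ; hence true area = (apparent area) · cos²φ.
True area of national park: 370000 × cos²(68°) = 370000 × 0.1403 = 51920 km².
True area of archipelago: 221000 × cos²(7.1°) = 221000 × 0.9847 = 217600 km².
Ratio = 51920 / 217600 ≈ 0.239.

0.239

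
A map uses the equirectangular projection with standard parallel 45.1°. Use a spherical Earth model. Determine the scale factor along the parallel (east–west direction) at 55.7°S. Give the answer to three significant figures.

1.25

In the equirectangular projection with standard parallel φ₀ = 45.1° (x = Rλ cos φ₀, y = Rφ), meridians are true-scale (h = 1) and the parallel scale is k = cos φ₀ / cos φ.
k = cos 45.1° / cos 55.7° = 0.7059/0.5635 = 1.253.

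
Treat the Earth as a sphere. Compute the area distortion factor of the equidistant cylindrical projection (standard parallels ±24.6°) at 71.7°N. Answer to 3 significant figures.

The equidistant cylindrical projection with φ₀ = 24.6° has h = 1 (meridians true) and k = cos φ₀ / cos φ along parallels.
Areal scale = h·k = 1 × cos φ₀ / cos φ; at 71.7°, h = 1.000, k = 2.896, so h·k = 2.896.

2.90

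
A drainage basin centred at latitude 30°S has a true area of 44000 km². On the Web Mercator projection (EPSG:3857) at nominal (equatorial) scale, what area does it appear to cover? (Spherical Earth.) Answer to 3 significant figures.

58700 km²

For Mercator, h = k = sec φ (a conformal cylindrical projection has a single point scale, 1/cos φ).
Areal scale = k² = sec²φ = 1/cos²(30°) = 1/0.8660² = 1.333.
Apparent area = 44000 × 1.333 ≈ 58700 km².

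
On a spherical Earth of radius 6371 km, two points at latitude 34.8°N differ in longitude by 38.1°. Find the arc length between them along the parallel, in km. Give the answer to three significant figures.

Arc length along a parallel = R cos φ · Δλ (with Δλ in radians).
= 6371 × cos 34.8° × (38.1° × π/180) = 6371 × 0.8211 × 0.6650 ≈ 3480 km.

3480 km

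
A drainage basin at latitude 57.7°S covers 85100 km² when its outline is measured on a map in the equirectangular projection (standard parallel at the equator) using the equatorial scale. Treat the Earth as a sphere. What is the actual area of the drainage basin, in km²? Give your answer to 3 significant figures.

Plate carrée maps x = Rλ, y = Rφ. The meridian scale is h = 1 and the parallel scale is k = 1/cos φ = sec φ.
Areal scale = h·k = 1 × sec φ; at 57.7°, h = 1.000, k = 1.871, so h·k = 1.871.
True area = apparent / (areal scale) = 85100 / 1.871 ≈ 45500 km².

45500 km²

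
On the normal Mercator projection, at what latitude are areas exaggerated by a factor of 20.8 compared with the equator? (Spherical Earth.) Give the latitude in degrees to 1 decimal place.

Mercator areal scale is sec²φ.
sec²φ = 20.8  ⇒  cos²φ = 0.04808  ⇒  cos φ = 0.2193.
φ = arccos(0.2193) ≈ 77.3°.

77.3°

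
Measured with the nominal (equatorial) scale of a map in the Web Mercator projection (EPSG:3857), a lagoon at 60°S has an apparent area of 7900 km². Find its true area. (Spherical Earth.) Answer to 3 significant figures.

1980 km²

The Mercator projection is conformal; its linear scale factor is the same in every direction and equals sec φ = 1/cos φ.
Areal scale = k² = sec²φ = 1/cos²(60°) = 1/0.5000² = 4.000.
True area = apparent / (areal scale) = 7900 / 4.000 ≈ 1980 km².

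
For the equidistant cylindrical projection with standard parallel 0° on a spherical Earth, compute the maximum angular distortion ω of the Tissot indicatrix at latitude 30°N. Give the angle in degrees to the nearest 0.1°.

8.2°

For the equirectangular projection with φ₀ = 0 (plate carrée), h = 1 along meridians and k = sec φ along parallels.
At 30°: h = 1.000, k = 1.155; principal scales a = 1.155, b = 1.000.
sin(ω/2) = (a − b)/(a + b) = 0.1547/2.155 = 0.07180, so ω = 2 arcsin(0.07180) ≈ 8.2°.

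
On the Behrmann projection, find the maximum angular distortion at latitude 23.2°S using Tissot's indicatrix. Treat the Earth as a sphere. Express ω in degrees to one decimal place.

The Behrmann projection is cylindrical equal-area with φ₀ = 30°. For cylindrical equal-area with standard parallel φ₀, h = cos φ / cos φ₀ and k = cos φ₀ / cos φ, so h·k = 1.
At 23.2°: h = 1.061, k = 0.9422; principal scales a = 1.061, b = 0.9422.
sin(ω/2) = (a − b)/(a + b) = 0.1191/2.004 = 0.05945, so ω = 2 arcsin(0.05945) ≈ 6.8°.

6.8°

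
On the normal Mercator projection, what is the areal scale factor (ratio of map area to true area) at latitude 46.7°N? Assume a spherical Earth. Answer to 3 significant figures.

2.13

The Mercator projection is conformal; its linear scale factor is the same in every direction and equals sec φ = 1/cos φ.
Areal scale = k² = sec²φ = 1/cos²(46.7°) = 1/0.6858² = 2.126.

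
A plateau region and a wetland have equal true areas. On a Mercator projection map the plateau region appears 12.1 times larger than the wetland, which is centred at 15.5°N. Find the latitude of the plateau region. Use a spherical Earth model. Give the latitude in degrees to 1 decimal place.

73.9°

For equal true areas on Mercator, apparent areas scale as sec²φ, so the ratio is cos²φ₂ / cos²φ₁.
cos²φ₂ / cos²φ₁ = 12.1  ⇒  cos φ₁ = cos 15.5° / √12.1 = 0.9636/3.479 = 0.2770.
φ₁ = arccos(0.2770) ≈ 73.9°.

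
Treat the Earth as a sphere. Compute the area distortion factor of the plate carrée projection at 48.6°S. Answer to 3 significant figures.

1.51

For the equirectangular projection with φ₀ = 0 (plate carrée), h = 1 along meridians and k = sec φ along parallels.
Areal scale = h·k = 1 × sec φ; at 48.6°, h = 1.000, k = 1.512, so h·k = 1.512.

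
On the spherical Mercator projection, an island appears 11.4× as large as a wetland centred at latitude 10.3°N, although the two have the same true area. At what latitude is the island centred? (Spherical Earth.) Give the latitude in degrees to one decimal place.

73.1°

On Mercator, (apparent₁)/(apparent₂) = sec²φ₁ / sec²φ₂ when true areas are equal.
cos²φ₂ / cos²φ₁ = 11.4  ⇒  cos φ₁ = cos 10.3° / √11.4 = 0.9839/3.376 = 0.2914.
φ₁ = arccos(0.2914) ≈ 73.1°.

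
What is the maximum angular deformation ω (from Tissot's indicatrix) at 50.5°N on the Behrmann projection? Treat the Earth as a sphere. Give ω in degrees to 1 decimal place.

Behrmann is a cylindrical equal-area projection with standard parallels at ±30°. For cylindrical equal-area with standard parallel φ₀, h = cos φ / cos φ₀ and k = cos φ₀ / cos φ, so h·k = 1.
At 50.5°: h = 0.7345, k = 1.362; principal scales a = 1.362, b = 0.7345.
sin(ω/2) = (a − b)/(a + b) = 0.6270/2.096 = 0.2992, so ω = 2 arcsin(0.2992) ≈ 34.8°.

34.8°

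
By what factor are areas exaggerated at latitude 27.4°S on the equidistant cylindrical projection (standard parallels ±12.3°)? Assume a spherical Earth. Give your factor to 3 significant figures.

1.10

In the equirectangular projection with standard parallel φ₀ = 12.3° (x = Rλ cos φ₀, y = Rφ), meridians are true-scale (h = 1) and the parallel scale is k = cos φ₀ / cos φ.
Areal scale = h·k = 1 × cos φ₀ / cos φ; at 27.4°, h = 1.000, k = 1.101, so h·k = 1.101.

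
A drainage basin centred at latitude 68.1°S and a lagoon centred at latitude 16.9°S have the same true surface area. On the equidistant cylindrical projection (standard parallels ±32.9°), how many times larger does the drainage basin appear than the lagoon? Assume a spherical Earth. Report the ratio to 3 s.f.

In the equirectangular projection with standard parallel φ₀ = 32.9° (x = Rλ cos φ₀, y = Rφ), meridians are true-scale (h = 1) and the parallel scale is k = cos φ₀ / cos φ.
Areal scale at 68.1°: h·k = 1.000 × 2.251 = 2.251.
Areal scale at 16.9°: h·k = 1.000 × 0.8775 = 0.8775.
Ratio = 2.251/0.8775 ≈ 2.57.

2.57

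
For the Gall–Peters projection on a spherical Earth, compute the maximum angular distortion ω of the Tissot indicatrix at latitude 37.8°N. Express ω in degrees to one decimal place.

The Gall–Peters projection is cylindrical equal-area with φ₀ = 45°. Cylindrical equal-area (φ₀ = 45°): h = cos φ / cos 45° along meridians, k = cos 45° / cos φ along parallels; h·k = 1.
At 37.8°: h = 1.117, k = 0.8949; principal scales a = 1.117, b = 0.8949.
sin(ω/2) = (a − b)/(a + b) = 0.2226/2.012 = 0.1106, so ω = 2 arcsin(0.1106) ≈ 12.7°.

12.7°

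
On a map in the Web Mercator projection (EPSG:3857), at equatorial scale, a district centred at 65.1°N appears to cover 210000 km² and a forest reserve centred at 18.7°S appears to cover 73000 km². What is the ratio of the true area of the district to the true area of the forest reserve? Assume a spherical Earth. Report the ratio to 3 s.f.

0.568

On Mercator the areal scale is sec²φ, so true area = apparent × cos²φ.
True area of district: 210000 × cos²(65.1°) = 210000 × 0.1773 = 37230 km².
True area of forest reserve: 73000 × cos²(18.7°) = 73000 × 0.8972 = 65500 km².
Ratio = 37230 / 65500 ≈ 0.568.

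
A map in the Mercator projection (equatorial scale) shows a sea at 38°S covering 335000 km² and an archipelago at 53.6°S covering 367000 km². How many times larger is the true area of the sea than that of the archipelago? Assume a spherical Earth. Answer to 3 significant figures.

Since Mercator area scale is 1/cos²φ, the true area equals the apparent area multiplied by cos²φ.
True area of sea: 335000 × cos²(38°) = 335000 × 0.6210 = 208000 km².
True area of archipelago: 367000 × cos²(53.6°) = 367000 × 0.3521 = 129200 km².
Ratio = 208000 / 129200 ≈ 1.61.

1.61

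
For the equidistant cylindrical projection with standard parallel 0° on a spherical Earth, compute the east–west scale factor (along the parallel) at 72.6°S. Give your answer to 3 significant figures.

3.34

In the plate carrée (x = Rλ, y = Rφ), meridians are true-scale (h = 1) and parallels are stretched by k = sec φ.
k = 1/cos 72.6° = 1/0.2990 = 3.344.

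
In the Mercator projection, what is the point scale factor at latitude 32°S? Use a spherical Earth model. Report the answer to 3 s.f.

1.18

For Mercator, h = k = sec φ (a conformal cylindrical projection has a single point scale, 1/cos φ).
k = 1/cos 32° = 1/0.8480 = 1.179.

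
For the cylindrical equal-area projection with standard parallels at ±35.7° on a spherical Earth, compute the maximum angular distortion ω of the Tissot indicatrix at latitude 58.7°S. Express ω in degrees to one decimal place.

49.6°

For cylindrical equal-area with standard parallel φ₀, h = cos φ / cos φ₀ and k = cos φ₀ / cos φ, so h·k = 1.
At 58.7°: h = 0.6397, k = 1.563; principal scales a = 1.563, b = 0.6397.
sin(ω/2) = (a − b)/(a + b) = 0.9234/2.203 = 0.4192, so ω = 2 arcsin(0.4192) ≈ 49.6°.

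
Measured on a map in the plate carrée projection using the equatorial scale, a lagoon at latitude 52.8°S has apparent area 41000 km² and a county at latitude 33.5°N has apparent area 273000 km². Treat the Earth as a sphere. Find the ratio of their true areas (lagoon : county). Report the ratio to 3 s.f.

0.109

Plate carrée has h = 1 and k = sec φ, giving areal scale sec φ; true area = (apparent area) · cos φ.
True area of lagoon: 41000 × cos(52.8°) = 41000 × 0.6046 = 24790 km².
True area of county: 273000 × cos(33.5°) = 273000 × 0.8339 = 227700 km².
Ratio = 24790 / 227700 ≈ 0.109.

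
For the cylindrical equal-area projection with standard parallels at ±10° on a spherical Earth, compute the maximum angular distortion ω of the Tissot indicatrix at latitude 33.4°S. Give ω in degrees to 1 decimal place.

Cylindrical equal-area (φ₀ = 10°): h = cos φ / cos 10° along meridians, k = cos 10° / cos φ along parallels; h·k = 1.
At 33.4°: h = 0.8477, k = 1.180; principal scales a = 1.180, b = 0.8477.
sin(ω/2) = (a − b)/(a + b) = 0.3319/2.027 = 0.1637, so ω = 2 arcsin(0.1637) ≈ 18.8°.

18.8°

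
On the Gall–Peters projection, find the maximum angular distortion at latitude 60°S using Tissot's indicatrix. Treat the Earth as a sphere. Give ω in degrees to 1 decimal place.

38.9°

Gall–Peters is a cylindrical equal-area projection with standard parallels at ±45°. Cylindrical equal-area (φ₀ = 45°): h = cos φ / cos 45° along meridians, k = cos 45° / cos φ along parallels; h·k = 1.
At 60°: h = 0.7071, k = 1.414; principal scales a = 1.414, b = 0.7071.
sin(ω/2) = (a − b)/(a + b) = 0.7071/2.121 = 0.3333, so ω = 2 arcsin(0.3333) ≈ 38.9°.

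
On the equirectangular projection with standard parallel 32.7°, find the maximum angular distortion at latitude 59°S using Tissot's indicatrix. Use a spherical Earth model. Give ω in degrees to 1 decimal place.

The equidistant cylindrical projection with φ₀ = 32.7° has h = 1 (meridians true) and k = cos φ₀ / cos φ along parallels.
At 59°: h = 1.000, k = 1.634; principal scales a = 1.634, b = 1.000.
sin(ω/2) = (a − b)/(a + b) = 0.6339/2.634 = 0.2407, so ω = 2 arcsin(0.2407) ≈ 27.9°.

27.9°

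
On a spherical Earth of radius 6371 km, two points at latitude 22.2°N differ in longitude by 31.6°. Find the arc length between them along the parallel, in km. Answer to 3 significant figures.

3250 km

Arc length along a parallel = R cos φ · Δλ (with Δλ in radians).
= 6371 × cos 22.2° × (31.6° × π/180) = 6371 × 0.9259 × 0.5515 ≈ 3250 km.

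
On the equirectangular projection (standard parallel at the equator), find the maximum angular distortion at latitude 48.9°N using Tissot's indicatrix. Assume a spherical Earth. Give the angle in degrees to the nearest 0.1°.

For the equirectangular projection with φ₀ = 0 (plate carrée), h = 1 along meridians and k = sec φ along parallels.
At 48.9°: h = 1.000, k = 1.521; principal scales a = 1.521, b = 1.000.
sin(ω/2) = (a − b)/(a + b) = 0.5212/2.521 = 0.2067, so ω = 2 arcsin(0.2067) ≈ 23.9°.

23.9°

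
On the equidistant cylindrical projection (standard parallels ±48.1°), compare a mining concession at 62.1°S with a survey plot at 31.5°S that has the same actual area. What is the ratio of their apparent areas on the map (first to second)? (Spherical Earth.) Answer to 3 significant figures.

With standard parallel φ₀ = 48.1°, the equirectangular projection gives x = Rλ cos φ₀, y = Rφ, so h = 1 and k = cos 48.1° / cos φ.
Areal scale at 62.1°: h·k = 1.000 × 1.427 = 1.427.
Areal scale at 31.5°: h·k = 1.000 × 0.7833 = 0.7833.
Ratio = 1.427/0.7833 ≈ 1.82.

1.82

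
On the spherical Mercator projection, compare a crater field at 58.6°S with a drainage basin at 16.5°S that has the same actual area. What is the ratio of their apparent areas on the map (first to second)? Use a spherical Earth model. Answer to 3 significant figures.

Mercator areal scale is sec²φ.
At 58.6°: sec²(58.6°) = 1/0.5210² = 3.684.
At 16.5°: sec²(16.5°) = 1/0.9588² = 1.088.
Ratio = 3.684/1.088 = cos²(16.5°)/cos²(58.6°) ≈ 3.39.

3.39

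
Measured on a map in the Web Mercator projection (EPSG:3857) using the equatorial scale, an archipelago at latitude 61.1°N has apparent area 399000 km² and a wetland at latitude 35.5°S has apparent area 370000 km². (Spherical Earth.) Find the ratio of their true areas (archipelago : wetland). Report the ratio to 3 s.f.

0.380

Mercator's areal exaggeration is sec²φ; hence true area = (apparent area) · cos²φ.
True area of archipelago: 399000 × cos²(61.1°) = 399000 × 0.2336 = 93190 km².
True area of wetland: 370000 × cos²(35.5°) = 370000 × 0.6628 = 245200 km².
Ratio = 93190 / 245200 ≈ 0.380.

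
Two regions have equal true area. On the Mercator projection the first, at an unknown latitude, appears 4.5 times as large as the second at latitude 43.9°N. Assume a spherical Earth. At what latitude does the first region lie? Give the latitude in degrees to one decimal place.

70.1°

For equal true areas on Mercator, apparent areas scale as sec²φ, so the ratio is cos²φ₂ / cos²φ₁.
cos²φ₂ / cos²φ₁ = 4.5  ⇒  cos φ₁ = cos 43.9° / √4.5 = 0.7206/2.121 = 0.3397.
φ₁ = arccos(0.3397) ≈ 70.1°.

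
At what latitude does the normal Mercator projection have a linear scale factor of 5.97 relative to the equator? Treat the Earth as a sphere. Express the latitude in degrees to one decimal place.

Mercator scale is k = sec φ = 1/cos φ.
1/cos φ = 5.97  ⇒  cos φ = 0.1675  ⇒  φ = arccos(0.1675) ≈ 80.4°.

80.4°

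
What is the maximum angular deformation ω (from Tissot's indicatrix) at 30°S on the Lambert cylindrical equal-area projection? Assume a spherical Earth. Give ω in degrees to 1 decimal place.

16.4°

The Lambert cylindrical equal-area projection is the cylindrical equal-area projection with its standard parallel at the equator (φ₀ = 0). Cylindrical equal-area (φ₀ = 0°): h = cos φ / cos 0° along meridians, k = cos 0° / cos φ along parallels; h·k = 1.
At 30°: h = 0.8660, k = 1.155; principal scales a = 1.155, b = 0.8660.
sin(ω/2) = (a − b)/(a + b) = 0.2887/2.021 = 0.1429, so ω = 2 arcsin(0.1429) ≈ 16.4°.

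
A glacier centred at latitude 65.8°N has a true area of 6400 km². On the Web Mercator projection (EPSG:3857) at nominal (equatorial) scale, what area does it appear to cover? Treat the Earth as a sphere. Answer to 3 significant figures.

38100 km²

Mercator is conformal, so the point scale is isotropic: h = k = sec φ = 1/cos φ.
Areal scale = k² = sec²φ = 1/cos²(65.8°) = 1/0.4099² = 5.951.
Apparent area = 6400 × 5.951 ≈ 38100 km².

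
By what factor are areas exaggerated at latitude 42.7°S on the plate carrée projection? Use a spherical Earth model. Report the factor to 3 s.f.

Plate carrée maps x = Rλ, y = Rφ. The meridian scale is h = 1 and the parallel scale is k = 1/cos φ = sec φ.
Areal scale = h·k = 1 × sec φ; at 42.7°, h = 1.000, k = 1.361, so h·k = 1.361.

1.36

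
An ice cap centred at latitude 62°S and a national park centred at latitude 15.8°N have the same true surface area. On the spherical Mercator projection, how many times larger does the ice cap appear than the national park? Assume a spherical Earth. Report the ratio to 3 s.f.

4.20

On Mercator, area is exaggerated by sec²φ = 1/cos²φ.
At 62°: sec²(62°) = 1/0.4695² = 4.537.
At 15.8°: sec²(15.8°) = 1/0.9622² = 1.080.
Ratio = 4.537/1.080 = cos²(15.8°)/cos²(62°) ≈ 4.20.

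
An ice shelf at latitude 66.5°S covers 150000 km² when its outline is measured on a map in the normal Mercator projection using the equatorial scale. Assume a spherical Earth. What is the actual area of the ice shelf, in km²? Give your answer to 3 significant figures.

Mercator is conformal, so the point scale is isotropic: h = k = sec φ = 1/cos φ.
Areal scale = k² = sec²φ = 1/cos²(66.5°) = 1/0.3987² = 6.289.
True area = apparent / (areal scale) = 150000 / 6.289 ≈ 23900 km².

23900 km²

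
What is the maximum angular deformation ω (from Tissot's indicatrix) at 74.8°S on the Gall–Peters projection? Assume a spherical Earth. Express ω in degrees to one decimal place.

The Gall–Peters projection is cylindrical equal-area with φ₀ = 45°. Cylindrical equal-area (φ₀ = 45°): h = cos φ / cos 45° along meridians, k = cos 45° / cos φ along parallels; h·k = 1.
At 74.8°: h = 0.3708, k = 2.697; principal scales a = 2.697, b = 0.3708.
sin(ω/2) = (a − b)/(a + b) = 2.326/3.068 = 0.7583, so ω = 2 arcsin(0.7583) ≈ 98.6°.

98.6°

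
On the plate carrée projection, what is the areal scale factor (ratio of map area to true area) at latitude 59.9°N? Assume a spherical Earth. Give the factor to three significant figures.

Plate carrée maps x = Rλ, y = Rφ. The meridian scale is h = 1 and the parallel scale is k = 1/cos φ = sec φ.
Areal scale = h·k = 1 × sec φ; at 59.9°, h = 1.000, k = 1.994, so h·k = 1.994.

1.99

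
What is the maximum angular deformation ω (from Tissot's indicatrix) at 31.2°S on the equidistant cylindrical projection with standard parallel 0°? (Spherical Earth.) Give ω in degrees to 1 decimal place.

8.9°

Plate carrée maps x = Rλ, y = Rφ. The meridian scale is h = 1 and the parallel scale is k = 1/cos φ = sec φ.
At 31.2°: h = 1.000, k = 1.169; principal scales a = 1.169, b = 1.000.
sin(ω/2) = (a − b)/(a + b) = 0.1691/2.169 = 0.07796, so ω = 2 arcsin(0.07796) ≈ 8.9°.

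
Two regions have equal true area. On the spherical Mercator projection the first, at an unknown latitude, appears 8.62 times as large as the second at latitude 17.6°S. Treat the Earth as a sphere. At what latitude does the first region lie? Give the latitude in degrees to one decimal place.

71.1°

On Mercator, (apparent₁)/(apparent₂) = sec²φ₁ / sec²φ₂ when true areas are equal.
cos²φ₂ / cos²φ₁ = 8.62  ⇒  cos φ₁ = cos 17.6° / √8.62 = 0.9532/2.936 = 0.3247.
φ₁ = arccos(0.3247) ≈ 71.1°.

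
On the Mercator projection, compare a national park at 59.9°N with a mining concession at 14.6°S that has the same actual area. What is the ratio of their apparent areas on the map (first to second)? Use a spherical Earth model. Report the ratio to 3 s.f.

Mercator areal scale is sec²φ.
At 59.9°: sec²(59.9°) = 1/0.5015² = 3.976.
At 14.6°: sec²(14.6°) = 1/0.9677² = 1.068.
Ratio = 3.976/1.068 = cos²(14.6°)/cos²(59.9°) ≈ 3.72.

3.72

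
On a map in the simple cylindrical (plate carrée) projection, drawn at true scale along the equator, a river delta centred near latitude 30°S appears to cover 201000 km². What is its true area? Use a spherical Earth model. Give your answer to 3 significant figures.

In the plate carrée (x = Rλ, y = Rφ), meridians are true-scale (h = 1) and parallels are stretched by k = sec φ.
Areal scale = h·k = 1 × sec φ; at 30°, h = 1.000, k = 1.155, so h·k = 1.155.
True area = apparent / (areal scale) = 201000 / 1.155 ≈ 174000 km².

174000 km²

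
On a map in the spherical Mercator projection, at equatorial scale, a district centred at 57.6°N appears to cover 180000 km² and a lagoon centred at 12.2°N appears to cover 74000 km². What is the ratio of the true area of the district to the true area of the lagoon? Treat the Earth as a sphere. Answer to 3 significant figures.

Since Mercator area scale is 1/cos²φ, the true area equals the apparent area multiplied by cos²φ.
True area of district: 180000 × cos²(57.6°) = 180000 × 0.2871 = 51680 km².
True area of lagoon: 74000 × cos²(12.2°) = 74000 × 0.9553 = 70700 km².
Ratio = 51680 / 70700 ≈ 0.731.

0.731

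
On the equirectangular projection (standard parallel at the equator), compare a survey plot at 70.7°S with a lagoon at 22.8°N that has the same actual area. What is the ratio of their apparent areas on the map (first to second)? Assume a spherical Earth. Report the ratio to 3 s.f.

2.79

In the plate carrée (x = Rλ, y = Rφ), meridians are true-scale (h = 1) and parallels are stretched by k = sec φ.
Areal scale at 70.7°: h·k = 1.000 × 3.026 = 3.026.
Areal scale at 22.8°: h·k = 1.000 × 1.085 = 1.085.
Ratio = 3.026/1.085 ≈ 2.79.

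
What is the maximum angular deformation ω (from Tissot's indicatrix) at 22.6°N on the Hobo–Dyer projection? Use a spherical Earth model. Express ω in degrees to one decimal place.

17.3°

Hobo–Dyer is a cylindrical equal-area projection with standard parallels at ±37.5°. Cylindrical equal-area (φ₀ = 37.5°): h = cos φ / cos 37.5° along meridians, k = cos 37.5° / cos φ along parallels; h·k = 1.
At 22.6°: h = 1.164, k = 0.8593; principal scales a = 1.164, b = 0.8593.
sin(ω/2) = (a − b)/(a + b) = 0.3043/2.023 = 0.1504, so ω = 2 arcsin(0.1504) ≈ 17.3°.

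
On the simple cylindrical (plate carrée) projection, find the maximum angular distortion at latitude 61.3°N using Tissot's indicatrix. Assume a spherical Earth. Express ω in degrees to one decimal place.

For the equirectangular projection with φ₀ = 0 (plate carrée), h = 1 along meridians and k = sec φ along parallels.
At 61.3°: h = 1.000, k = 2.082; principal scales a = 2.082, b = 1.000.
sin(ω/2) = (a − b)/(a + b) = 1.082/3.082 = 0.3511, so ω = 2 arcsin(0.3511) ≈ 41.1°.

41.1°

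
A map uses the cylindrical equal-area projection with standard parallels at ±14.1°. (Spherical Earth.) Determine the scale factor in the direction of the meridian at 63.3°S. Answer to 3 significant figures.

For cylindrical equal-area with standard parallel φ₀, h = cos φ / cos φ₀ and k = cos φ₀ / cos φ, so h·k = 1.
h = cos 63.3° / cos 14.1° = 0.4493/0.9699 = 0.4633.

0.463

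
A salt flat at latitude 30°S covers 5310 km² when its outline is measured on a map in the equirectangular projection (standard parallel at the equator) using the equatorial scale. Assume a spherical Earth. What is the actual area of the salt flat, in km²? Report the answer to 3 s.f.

Plate carrée maps x = Rλ, y = Rφ. The meridian scale is h = 1 and the parallel scale is k = 1/cos φ = sec φ.
Areal scale = h·k = 1 × sec φ; at 30°, h = 1.000, k = 1.155, so h·k = 1.155.
True area = apparent / (areal scale) = 5310 / 1.155 ≈ 4600 km².

4600 km²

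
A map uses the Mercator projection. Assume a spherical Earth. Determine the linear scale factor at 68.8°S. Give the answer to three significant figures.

The Mercator projection is conformal; its linear scale factor is the same in every direction and equals sec φ = 1/cos φ.
k = 1/cos 68.8° = 1/0.3616 = 2.765.

2.77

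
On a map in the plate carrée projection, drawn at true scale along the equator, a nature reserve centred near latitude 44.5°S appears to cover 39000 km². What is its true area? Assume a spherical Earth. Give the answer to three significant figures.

27800 km²

In the plate carrée (x = Rλ, y = Rφ), meridians are true-scale (h = 1) and parallels are stretched by k = sec φ.
Areal scale = h·k = 1 × sec φ; at 44.5°, h = 1.000, k = 1.402, so h·k = 1.402.
True area = apparent / (areal scale) = 39000 / 1.402 ≈ 27800 km².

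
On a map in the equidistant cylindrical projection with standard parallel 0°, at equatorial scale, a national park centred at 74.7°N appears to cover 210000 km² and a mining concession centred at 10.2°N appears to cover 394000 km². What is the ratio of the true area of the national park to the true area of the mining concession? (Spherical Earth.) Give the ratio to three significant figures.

On the plate carrée, areal scale = h·k = 1 × sec φ, so true area = apparent × cos φ.
True area of national park: 210000 × cos(74.7°) = 210000 × 0.2639 = 55410 km².
True area of mining concession: 394000 × cos(10.2°) = 394000 × 0.9842 = 387800 km².
Ratio = 55410 / 387800 ≈ 0.143.

0.143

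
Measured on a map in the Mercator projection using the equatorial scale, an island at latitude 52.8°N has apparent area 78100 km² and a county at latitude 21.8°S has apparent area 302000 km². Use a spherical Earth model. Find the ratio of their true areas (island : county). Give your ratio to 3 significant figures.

Mercator's areal exaggeration is sec²φ; hence true area = (apparent area) · cos²φ.
True area of island: 78100 × cos²(52.8°) = 78100 × 0.3655 = 28550 km².
True area of county: 302000 × cos²(21.8°) = 302000 × 0.8621 = 260300 km².
Ratio = 28550 / 260300 ≈ 0.110.

0.110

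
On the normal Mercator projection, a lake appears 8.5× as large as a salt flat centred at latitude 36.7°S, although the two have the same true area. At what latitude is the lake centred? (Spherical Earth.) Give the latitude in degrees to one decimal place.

For equal true areas on Mercator, apparent areas scale as sec²φ, so the ratio is cos²φ₂ / cos²φ₁.
cos²φ₂ / cos²φ₁ = 8.5  ⇒  cos φ₁ = cos 36.7° / √8.5 = 0.8018/2.915 = 0.2750.
φ₁ = arccos(0.2750) ≈ 74.0°.

74.0°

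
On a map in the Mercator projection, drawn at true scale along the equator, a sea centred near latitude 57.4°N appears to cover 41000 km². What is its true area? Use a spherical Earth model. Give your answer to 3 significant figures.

The Mercator projection is conformal; its linear scale factor is the same in every direction and equals sec φ = 1/cos φ.
Areal scale = k² = sec²φ = 1/cos²(57.4°) = 1/0.5388² = 3.445.
True area = apparent / (areal scale) = 41000 / 3.445 ≈ 11900 km².

11900 km²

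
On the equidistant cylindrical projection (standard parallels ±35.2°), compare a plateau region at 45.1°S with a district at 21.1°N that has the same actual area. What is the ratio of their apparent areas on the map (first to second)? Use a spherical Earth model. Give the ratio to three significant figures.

With standard parallel φ₀ = 35.2°, the equirectangular projection gives x = Rλ cos φ₀, y = Rφ, so h = 1 and k = cos 35.2° / cos φ.
Areal scale at 45.1°: h·k = 1.000 × 1.158 = 1.158.
Areal scale at 21.1°: h·k = 1.000 × 0.8759 = 0.8759.
Ratio = 1.158/0.8759 ≈ 1.32.

1.32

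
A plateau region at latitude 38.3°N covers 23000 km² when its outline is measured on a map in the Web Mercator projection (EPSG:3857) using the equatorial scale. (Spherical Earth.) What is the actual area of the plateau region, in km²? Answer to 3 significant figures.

14200 km²

The Mercator projection is conformal; its linear scale factor is the same in every direction and equals sec φ = 1/cos φ.
Areal scale = k² = sec²φ = 1/cos²(38.3°) = 1/0.7848² = 1.624.
True area = apparent / (areal scale) = 23000 / 1.624 ≈ 14200 km².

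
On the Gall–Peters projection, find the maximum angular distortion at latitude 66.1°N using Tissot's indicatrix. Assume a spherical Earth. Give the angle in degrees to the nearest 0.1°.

The Gall–Peters projection is cylindrical equal-area with φ₀ = 45°. Cylindrical equal-area (φ₀ = 45°): h = cos φ / cos 45° along meridians, k = cos 45° / cos φ along parallels; h·k = 1.
At 66.1°: h = 0.5730, k = 1.745; principal scales a = 1.745, b = 0.5730.
sin(ω/2) = (a − b)/(a + b) = 1.172/2.318 = 0.5057, so ω = 2 arcsin(0.5057) ≈ 60.8°.

60.8°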